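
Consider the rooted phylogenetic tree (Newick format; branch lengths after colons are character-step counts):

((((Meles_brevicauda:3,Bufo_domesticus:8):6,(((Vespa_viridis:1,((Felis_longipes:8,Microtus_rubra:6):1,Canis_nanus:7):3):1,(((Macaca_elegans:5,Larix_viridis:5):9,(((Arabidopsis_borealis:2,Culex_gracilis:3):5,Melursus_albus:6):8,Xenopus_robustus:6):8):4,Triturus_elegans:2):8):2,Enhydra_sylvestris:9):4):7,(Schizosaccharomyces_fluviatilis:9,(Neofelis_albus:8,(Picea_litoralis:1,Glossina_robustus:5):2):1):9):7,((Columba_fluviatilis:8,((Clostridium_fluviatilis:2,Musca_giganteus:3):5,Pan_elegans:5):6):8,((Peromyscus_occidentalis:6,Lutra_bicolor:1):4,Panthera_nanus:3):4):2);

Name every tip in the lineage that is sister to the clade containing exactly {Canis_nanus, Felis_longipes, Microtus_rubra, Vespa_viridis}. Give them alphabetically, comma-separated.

The clade containing exactly {Canis_nanus, Felis_longipes, Microtus_rubra, Vespa_viridis} attaches to the tree at the node subtending ((Vespa_viridis,((Felis_longipes,Microtus_rubra),Canis_nanus)),(((Macaca_elegans,Larix_viridis),(((Arabidopsis_borealis,Culex_gracilis),Melursus_albus),Xenopus_robustus)),Triturus_elegans)).
The other lineage descending from that same node — the sister group — is (((Macaca_elegans,Larix_viridis),(((Arabidopsis_borealis,Culex_gracilis),Melursus_albus),Xenopus_robustus)),Triturus_elegans); its 7 tips in alphabetical order are the answer.

Arabidopsis_borealis, Culex_gracilis, Larix_viridis, Macaca_elegans, Melursus_albus, Triturus_elegans, Xenopus_robustus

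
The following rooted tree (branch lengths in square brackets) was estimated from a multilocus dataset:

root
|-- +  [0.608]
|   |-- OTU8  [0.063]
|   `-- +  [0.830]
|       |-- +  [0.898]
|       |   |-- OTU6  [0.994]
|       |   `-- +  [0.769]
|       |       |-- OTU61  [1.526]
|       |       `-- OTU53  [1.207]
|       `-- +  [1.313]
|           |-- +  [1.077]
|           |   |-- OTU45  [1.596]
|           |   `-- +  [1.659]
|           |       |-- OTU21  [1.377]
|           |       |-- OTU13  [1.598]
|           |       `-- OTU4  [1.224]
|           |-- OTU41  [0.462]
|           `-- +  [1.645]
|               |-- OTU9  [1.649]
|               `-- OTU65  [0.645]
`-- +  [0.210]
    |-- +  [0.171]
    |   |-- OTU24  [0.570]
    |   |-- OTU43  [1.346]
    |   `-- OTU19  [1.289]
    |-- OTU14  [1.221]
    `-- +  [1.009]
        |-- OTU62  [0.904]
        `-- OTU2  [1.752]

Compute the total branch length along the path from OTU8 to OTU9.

The path runs OTU8 → … → MRCA → … → OTU9; the MRCA is the node subtending (OTU8,((OTU6,(OTU61,OTU53)),((OTU45,(OTU21,OTU13,OTU4)),OTU41,(OTU9,OTU65)))).
Branch lengths along that path: 0.063 + 0.830 + 1.313 + 1.645 + 1.649 = 5.500.

5.500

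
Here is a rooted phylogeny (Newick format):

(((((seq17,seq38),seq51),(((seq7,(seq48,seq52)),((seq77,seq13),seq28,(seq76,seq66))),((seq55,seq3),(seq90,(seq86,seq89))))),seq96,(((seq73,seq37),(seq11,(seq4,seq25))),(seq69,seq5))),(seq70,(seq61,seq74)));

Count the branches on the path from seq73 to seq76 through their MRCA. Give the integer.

10

The MRCA of seq73 and seq76 is the node subtending ((((seq17,seq38),seq51),(((seq7,(seq48,seq52)),((seq77,seq13),seq28,(seq76,seq66))),((seq55,seq3),(seq90,(seq86,seq89))))),seq96,(((seq73,seq37),(seq11,(seq4,seq25))),(seq69,seq5))).
From seq73 up to that node: 4 branches. From seq76 up to the same node: 6 branches. Total: 4 + 6 = 10.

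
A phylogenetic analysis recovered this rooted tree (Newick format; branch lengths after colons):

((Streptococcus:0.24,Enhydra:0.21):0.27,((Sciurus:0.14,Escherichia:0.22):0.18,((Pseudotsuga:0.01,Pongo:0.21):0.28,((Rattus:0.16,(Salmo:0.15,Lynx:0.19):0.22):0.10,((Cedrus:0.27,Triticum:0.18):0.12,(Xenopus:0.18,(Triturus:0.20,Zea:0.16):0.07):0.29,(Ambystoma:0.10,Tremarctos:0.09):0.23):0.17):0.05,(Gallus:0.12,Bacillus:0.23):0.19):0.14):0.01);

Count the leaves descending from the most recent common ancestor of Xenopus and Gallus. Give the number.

14

The MRCA of Xenopus and Gallus is the node subtending ((Pseudotsuga,Pongo),((Rattus,(Salmo,Lynx)),((Cedrus,Triticum),(Xenopus,(Triturus,Zea)),(Ambystoma,Tremarctos))),(Gallus,Bacillus)).
That clade contains 14 terminal taxa: Ambystoma, Bacillus, Cedrus, Gallus, Lynx, Pongo, Pseudotsuga, Rattus, Salmo, Tremarctos, Triticum, Triturus, Xenopus, Zea.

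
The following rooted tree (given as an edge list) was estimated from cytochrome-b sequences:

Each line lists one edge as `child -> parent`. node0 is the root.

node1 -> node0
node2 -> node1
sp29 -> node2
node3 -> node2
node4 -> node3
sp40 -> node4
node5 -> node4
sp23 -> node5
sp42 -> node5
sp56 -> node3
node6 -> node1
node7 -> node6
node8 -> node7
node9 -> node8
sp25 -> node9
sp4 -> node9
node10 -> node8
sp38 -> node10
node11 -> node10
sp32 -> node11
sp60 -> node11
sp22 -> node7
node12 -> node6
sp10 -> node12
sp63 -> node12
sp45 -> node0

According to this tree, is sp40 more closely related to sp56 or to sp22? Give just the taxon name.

sp56

The MRCA of sp40 and sp56 subtends ((sp40,(sp23,sp42)),sp56) (4 taxa).
The MRCA of sp40 and sp22 subtends ((sp29,((sp40,(sp23,sp42)),sp56)),((((sp25,sp4),(sp38,(sp32,sp60))),sp22),(sp10,sp63))) (13 taxa).
The first is nested inside the second, so sp40 shares a more recent common ancestor with sp56.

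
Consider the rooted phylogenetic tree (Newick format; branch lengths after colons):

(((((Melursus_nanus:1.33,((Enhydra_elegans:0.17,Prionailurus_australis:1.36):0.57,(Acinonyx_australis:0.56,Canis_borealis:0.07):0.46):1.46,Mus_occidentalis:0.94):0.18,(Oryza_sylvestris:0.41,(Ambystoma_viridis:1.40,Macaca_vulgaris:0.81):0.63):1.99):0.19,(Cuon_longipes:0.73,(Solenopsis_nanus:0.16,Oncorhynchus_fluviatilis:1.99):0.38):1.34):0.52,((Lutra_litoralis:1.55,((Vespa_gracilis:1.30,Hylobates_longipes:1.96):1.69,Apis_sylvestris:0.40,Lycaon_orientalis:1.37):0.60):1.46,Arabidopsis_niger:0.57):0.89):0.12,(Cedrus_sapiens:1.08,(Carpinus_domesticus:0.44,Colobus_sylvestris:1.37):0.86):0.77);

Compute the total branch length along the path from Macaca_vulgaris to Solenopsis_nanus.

5.50

The path runs Macaca_vulgaris → … → MRCA → … → Solenopsis_nanus; the MRCA is the node subtending (((Melursus_nanus,((Enhydra_elegans,Prionailurus_australis),(Acinonyx_australis,Canis_borealis)),Mus_occidentalis),(Oryza_sylvestris,(Ambystoma_viridis,Macaca_vulgaris))),(Cuon_longipes,(Solenopsis_nanus,Oncorhynchus_fluviatilis))).
Branch lengths along that path: 0.81 + 0.63 + 1.99 + 0.19 + 1.34 + 0.38 + 0.16 = 5.50.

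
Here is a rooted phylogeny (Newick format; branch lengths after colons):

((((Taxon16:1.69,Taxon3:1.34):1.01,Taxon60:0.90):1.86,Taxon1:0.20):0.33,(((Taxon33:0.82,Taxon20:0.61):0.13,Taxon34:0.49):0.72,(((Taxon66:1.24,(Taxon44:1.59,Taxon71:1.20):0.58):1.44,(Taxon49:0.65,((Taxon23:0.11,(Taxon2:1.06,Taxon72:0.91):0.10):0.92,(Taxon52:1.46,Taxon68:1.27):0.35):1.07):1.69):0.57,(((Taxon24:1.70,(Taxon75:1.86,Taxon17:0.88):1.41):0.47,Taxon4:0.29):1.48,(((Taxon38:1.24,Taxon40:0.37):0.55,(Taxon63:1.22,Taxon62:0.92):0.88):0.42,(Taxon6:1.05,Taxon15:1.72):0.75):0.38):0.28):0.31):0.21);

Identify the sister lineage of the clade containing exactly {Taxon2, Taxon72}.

Taxon23

The clade containing exactly {Taxon2, Taxon72} attaches to the tree at the node subtending (Taxon23,(Taxon2,Taxon72)).
The other lineage descending from that same node — the sister group — is the single tip Taxon23.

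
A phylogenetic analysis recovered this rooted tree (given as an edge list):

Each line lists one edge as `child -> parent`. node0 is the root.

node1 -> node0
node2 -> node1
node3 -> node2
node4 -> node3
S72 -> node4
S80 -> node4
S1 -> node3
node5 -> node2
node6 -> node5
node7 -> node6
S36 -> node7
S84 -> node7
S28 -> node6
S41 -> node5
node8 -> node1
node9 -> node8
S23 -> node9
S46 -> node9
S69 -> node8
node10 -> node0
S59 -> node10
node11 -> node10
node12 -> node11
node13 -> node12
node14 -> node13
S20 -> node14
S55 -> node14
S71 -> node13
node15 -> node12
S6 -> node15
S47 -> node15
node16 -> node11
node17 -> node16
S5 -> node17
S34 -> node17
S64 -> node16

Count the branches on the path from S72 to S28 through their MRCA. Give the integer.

6

The MRCA of S72 and S28 is the node subtending (((S72,S80),S1),(((S36,S84),S28),S41)).
From S72 up to that node: 3 branches. From S28 up to the same node: 3 branches. Total: 3 + 3 = 6.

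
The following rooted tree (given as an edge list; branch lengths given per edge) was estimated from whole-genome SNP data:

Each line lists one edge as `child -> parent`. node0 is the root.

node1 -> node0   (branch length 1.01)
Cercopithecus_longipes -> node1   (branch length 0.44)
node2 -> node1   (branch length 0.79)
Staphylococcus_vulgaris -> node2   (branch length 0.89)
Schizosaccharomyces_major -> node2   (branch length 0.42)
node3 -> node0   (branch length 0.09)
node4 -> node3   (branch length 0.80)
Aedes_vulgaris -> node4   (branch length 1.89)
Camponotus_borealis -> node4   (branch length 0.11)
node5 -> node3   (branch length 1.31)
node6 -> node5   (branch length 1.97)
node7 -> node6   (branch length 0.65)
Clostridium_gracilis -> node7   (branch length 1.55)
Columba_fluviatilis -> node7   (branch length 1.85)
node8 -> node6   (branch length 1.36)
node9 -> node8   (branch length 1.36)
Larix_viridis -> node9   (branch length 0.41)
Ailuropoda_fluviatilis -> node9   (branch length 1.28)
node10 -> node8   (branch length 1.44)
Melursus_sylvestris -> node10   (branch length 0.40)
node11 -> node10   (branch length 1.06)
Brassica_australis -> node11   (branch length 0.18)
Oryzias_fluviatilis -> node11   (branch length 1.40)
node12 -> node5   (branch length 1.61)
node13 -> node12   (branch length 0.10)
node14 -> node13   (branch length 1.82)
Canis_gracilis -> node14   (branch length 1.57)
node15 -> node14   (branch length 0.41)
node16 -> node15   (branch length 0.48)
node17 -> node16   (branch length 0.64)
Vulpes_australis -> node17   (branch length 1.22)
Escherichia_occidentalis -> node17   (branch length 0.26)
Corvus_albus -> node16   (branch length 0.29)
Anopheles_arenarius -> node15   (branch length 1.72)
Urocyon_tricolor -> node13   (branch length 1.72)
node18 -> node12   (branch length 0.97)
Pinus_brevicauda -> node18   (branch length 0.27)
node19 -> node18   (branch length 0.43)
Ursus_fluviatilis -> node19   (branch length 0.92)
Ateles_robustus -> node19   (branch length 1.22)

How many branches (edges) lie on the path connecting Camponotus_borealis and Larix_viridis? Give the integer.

The MRCA of Camponotus_borealis and Larix_viridis is the node subtending ((Aedes_vulgaris,Camponotus_borealis),(((Clostridium_gracilis,Columba_fluviatilis),((Larix_viridis,Ailuropoda_fluviatilis),(Melursus_sylvestris,(Brassica_australis,Oryzias_fluviatilis)))),(((Canis_gracilis,(((Vulpes_australis,Escherichia_occidentalis),Corvus_albus),Anopheles_arenarius)),Urocyon_tricolor),(Pinus_brevicauda,(Ursus_fluviatilis,Ateles_robustus))))).
From Camponotus_borealis up to that node: 2 branches. From Larix_viridis up to the same node: 5 branches. Total: 2 + 5 = 7.

7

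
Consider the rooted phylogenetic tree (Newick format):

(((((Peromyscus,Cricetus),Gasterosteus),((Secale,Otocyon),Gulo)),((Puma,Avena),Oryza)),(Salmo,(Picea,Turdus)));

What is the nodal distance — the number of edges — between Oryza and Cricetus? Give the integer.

6

The MRCA of Oryza and Cricetus is the node subtending ((((Peromyscus,Cricetus),Gasterosteus),((Secale,Otocyon),Gulo)),((Puma,Avena),Oryza)).
From Oryza up to that node: 2 branches. From Cricetus up to the same node: 4 branches. Total: 2 + 4 = 6.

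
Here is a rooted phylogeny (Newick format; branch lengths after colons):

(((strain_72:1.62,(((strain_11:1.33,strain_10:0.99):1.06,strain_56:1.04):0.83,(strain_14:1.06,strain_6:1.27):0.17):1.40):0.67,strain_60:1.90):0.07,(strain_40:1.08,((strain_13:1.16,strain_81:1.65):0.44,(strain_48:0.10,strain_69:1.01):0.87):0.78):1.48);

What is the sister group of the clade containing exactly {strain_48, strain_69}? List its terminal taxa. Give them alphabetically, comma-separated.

The clade containing exactly {strain_48, strain_69} attaches to the tree at the node subtending ((strain_13,strain_81),(strain_48,strain_69)).
The other lineage descending from that same node — the sister group — is (strain_13,strain_81); its 2 tips in alphabetical order are the answer.

strain_13, strain_81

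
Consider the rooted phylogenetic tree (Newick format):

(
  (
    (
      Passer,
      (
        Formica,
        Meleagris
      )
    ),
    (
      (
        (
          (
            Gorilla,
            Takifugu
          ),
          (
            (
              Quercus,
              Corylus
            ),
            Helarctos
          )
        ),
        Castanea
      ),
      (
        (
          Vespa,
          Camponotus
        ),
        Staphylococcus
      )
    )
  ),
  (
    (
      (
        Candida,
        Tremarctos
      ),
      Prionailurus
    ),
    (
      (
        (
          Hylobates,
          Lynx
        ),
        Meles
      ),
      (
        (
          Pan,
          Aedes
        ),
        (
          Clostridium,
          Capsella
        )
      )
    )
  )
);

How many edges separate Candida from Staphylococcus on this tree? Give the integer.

8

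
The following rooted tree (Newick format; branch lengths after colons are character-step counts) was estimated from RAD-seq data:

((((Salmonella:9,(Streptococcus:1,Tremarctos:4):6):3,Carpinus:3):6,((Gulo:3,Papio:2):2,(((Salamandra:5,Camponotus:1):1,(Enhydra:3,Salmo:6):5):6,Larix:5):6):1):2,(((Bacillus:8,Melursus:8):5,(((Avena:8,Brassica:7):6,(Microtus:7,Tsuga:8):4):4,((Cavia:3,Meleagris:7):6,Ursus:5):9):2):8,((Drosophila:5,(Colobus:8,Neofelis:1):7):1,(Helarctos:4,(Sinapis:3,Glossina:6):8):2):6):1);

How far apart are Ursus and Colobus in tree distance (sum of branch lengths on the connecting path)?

46

The path runs Ursus → … → MRCA → … → Colobus; the MRCA is the node subtending (((Bacillus,Melursus),(((Avena,Brassica),(Microtus,Tsuga)),((Cavia,Meleagris),Ursus))),((Drosophila,(Colobus,Neofelis)),(Helarctos,(Sinapis,Glossina)))).
Branch lengths along that path: 5 + 9 + 2 + 8 + 6 + 1 + 7 + 8 = 46.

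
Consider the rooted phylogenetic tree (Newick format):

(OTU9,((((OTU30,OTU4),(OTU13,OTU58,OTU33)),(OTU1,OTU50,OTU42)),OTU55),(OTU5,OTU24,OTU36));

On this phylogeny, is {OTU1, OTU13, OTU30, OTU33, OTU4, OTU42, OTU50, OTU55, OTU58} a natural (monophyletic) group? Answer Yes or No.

Yes

The most recent common ancestor of these taxa subtends ((((OTU30,OTU4),(OTU13,OTU58,OTU33)),(OTU1,OTU50,OTU42)),OTU55).
That clade has exactly 9 tips — every listed taxon and nothing else — so the group is monophyletic.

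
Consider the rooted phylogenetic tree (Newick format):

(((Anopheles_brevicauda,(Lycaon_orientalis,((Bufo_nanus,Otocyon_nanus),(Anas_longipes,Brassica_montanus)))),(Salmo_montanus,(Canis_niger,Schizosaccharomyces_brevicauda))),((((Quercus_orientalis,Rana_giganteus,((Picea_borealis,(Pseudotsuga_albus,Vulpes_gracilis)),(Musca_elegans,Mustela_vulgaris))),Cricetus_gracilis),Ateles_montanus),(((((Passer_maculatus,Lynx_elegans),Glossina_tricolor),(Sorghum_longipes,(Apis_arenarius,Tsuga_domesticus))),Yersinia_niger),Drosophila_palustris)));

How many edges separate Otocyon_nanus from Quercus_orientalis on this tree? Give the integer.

The MRCA of Otocyon_nanus and Quercus_orientalis is the root of the tree.
From Otocyon_nanus up to that node: 6 branches. From Quercus_orientalis up to the same node: 5 branches. Total: 6 + 5 = 11.

11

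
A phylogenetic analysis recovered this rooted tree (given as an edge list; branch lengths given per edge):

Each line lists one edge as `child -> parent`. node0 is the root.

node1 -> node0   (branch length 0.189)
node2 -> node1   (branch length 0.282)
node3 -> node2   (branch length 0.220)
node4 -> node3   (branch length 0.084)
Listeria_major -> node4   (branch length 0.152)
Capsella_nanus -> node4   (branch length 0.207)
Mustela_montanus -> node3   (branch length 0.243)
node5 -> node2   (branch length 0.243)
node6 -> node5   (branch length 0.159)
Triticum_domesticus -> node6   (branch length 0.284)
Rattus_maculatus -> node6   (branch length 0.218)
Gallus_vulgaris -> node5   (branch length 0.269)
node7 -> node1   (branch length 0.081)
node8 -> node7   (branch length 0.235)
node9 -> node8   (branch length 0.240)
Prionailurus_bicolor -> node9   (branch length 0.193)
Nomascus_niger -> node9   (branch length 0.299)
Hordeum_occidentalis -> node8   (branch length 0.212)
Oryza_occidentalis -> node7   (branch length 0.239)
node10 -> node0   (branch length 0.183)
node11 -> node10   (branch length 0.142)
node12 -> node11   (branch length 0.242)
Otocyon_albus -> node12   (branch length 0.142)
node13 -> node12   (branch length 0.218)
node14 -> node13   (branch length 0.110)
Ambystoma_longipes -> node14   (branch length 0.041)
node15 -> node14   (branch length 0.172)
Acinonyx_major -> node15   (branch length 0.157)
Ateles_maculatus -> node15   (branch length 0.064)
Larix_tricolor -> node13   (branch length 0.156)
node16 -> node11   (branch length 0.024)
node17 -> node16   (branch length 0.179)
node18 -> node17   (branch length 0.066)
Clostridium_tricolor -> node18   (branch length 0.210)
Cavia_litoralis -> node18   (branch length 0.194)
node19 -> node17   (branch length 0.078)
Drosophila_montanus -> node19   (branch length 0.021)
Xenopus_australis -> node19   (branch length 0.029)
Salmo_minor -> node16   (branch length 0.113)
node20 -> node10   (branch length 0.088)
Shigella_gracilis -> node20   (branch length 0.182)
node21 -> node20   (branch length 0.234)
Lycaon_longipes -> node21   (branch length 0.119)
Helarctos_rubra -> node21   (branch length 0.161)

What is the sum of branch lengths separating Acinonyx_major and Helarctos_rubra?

The path runs Acinonyx_major → … → MRCA → … → Helarctos_rubra; the MRCA is the node subtending (((Otocyon_albus,((Ambystoma_longipes,(Acinonyx_major,Ateles_maculatus)),Larix_tricolor)),(((Clostridium_tricolor,Cavia_litoralis),(Drosophila_montanus,Xenopus_australis)),Salmo_minor)),(Shigella_gracilis,(Lycaon_longipes,Helarctos_rubra))).
Branch lengths along that path: 0.157 + 0.172 + 0.110 + 0.218 + 0.242 + 0.142 + 0.088 + 0.234 + 0.161 = 1.524.

1.524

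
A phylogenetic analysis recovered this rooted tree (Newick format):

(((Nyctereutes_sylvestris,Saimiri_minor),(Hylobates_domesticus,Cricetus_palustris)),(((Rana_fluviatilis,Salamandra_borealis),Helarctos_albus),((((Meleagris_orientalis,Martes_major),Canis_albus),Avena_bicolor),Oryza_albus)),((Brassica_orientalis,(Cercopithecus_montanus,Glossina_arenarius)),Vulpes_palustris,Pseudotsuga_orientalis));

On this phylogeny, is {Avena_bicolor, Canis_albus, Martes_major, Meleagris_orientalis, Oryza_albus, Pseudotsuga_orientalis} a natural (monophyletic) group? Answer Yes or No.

The MRCA of the listed taxa is the root, so the smallest clade containing them is the whole tree.
That clade also contains Brassica_orientalis, Cercopithecus_montanus, Cricetus_palustris, Glossina_arenarius, Helarctos_albus, Hylobates_domesticus, Nyctereutes_sylvestris, Rana_fluviatilis, Saimiri_minor, Salamandra_borealis, Vulpes_palustris, which are not in the proposed group, so the group is not monophyletic.

No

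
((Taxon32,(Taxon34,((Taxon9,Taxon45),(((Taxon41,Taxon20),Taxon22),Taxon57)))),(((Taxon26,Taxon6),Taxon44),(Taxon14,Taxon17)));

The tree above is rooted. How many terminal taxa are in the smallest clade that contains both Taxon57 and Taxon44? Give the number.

13

The MRCA of Taxon57 and Taxon44 is the root, so the clade is the entire tree.
That clade contains 13 terminal taxa: Taxon14, Taxon17, Taxon20, Taxon22, Taxon26, Taxon32, Taxon34, Taxon41, Taxon44, Taxon45, Taxon57, Taxon6, Taxon9.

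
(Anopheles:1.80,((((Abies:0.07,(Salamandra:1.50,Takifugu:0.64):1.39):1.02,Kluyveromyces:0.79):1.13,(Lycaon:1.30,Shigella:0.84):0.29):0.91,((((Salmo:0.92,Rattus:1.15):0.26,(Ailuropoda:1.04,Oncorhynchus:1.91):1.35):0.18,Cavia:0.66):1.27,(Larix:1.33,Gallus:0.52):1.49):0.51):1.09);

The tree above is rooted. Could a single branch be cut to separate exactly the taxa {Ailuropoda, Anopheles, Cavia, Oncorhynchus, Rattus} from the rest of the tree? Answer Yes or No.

The MRCA of the listed taxa is the root, so the smallest clade containing them is the whole tree.
That clade also contains Abies, Gallus, Kluyveromyces, Larix, Lycaon, Salamandra, Salmo, Shigella, Takifugu, which are not in the proposed group, so the group is not monophyletic.

No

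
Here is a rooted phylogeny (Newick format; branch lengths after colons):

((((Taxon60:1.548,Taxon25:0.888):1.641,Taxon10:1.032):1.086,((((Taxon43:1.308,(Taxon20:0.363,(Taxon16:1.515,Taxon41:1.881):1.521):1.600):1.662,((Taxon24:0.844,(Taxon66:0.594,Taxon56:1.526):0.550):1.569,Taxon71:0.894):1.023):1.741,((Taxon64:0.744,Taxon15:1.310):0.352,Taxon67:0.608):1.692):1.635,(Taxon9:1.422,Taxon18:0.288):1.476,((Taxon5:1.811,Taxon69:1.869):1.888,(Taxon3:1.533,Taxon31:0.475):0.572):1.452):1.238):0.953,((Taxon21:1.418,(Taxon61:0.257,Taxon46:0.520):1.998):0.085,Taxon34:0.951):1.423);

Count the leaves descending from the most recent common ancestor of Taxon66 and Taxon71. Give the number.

4

The MRCA of Taxon66 and Taxon71 is the node subtending ((Taxon24,(Taxon66,Taxon56)),Taxon71).
That clade contains 4 terminal taxa: Taxon24, Taxon56, Taxon66, Taxon71.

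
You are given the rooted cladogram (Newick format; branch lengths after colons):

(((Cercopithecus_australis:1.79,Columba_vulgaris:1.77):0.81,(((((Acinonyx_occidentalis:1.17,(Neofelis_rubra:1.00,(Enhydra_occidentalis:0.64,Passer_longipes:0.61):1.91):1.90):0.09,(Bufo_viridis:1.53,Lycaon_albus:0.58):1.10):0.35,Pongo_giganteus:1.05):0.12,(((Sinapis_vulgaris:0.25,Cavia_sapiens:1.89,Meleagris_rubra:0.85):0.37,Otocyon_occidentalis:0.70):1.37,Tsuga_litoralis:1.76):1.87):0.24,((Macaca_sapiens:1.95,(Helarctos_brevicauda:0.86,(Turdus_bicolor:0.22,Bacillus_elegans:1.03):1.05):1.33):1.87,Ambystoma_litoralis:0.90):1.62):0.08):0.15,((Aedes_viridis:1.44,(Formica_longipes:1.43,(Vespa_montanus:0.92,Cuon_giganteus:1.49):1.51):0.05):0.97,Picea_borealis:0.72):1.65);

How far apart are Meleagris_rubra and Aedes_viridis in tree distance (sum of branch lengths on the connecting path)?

The path runs Meleagris_rubra → … → MRCA → … → Aedes_viridis; the MRCA is the root of the tree.
Branch lengths along that path: 0.85 + 0.37 + 1.37 + 1.87 + 0.24 + 0.08 + 0.15 + 1.65 + 0.97 + 1.44 = 8.99.

8.99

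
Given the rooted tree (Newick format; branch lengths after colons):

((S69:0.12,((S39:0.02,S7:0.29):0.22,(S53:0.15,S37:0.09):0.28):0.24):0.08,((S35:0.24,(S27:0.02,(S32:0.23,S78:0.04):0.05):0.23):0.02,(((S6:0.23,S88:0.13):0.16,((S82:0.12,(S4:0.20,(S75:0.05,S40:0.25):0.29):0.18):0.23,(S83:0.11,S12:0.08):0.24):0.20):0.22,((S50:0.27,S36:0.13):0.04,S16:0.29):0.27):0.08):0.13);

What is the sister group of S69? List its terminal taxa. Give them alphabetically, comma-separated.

S37, S39, S53, S7

S69 attaches to the tree at the node subtending (S69,((S39,S7),(S53,S37))).
The other lineage descending from that same node — the sister group — is ((S39,S7),(S53,S37)); its 4 tips in alphabetical order are the answer.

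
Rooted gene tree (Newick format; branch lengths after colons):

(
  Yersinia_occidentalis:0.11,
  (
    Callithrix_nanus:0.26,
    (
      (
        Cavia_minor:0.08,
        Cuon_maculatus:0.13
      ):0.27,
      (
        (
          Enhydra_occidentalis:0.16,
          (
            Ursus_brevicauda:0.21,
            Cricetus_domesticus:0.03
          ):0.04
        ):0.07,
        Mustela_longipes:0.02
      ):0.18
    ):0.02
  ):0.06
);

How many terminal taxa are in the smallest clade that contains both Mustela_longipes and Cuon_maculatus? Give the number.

The MRCA of Mustela_longipes and Cuon_maculatus is the node subtending ((Cavia_minor,Cuon_maculatus),((Enhydra_occidentalis,(Ursus_brevicauda,Cricetus_domesticus)),Mustela_longipes)).
That clade contains 6 terminal taxa: Cavia_minor, Cricetus_domesticus, Cuon_maculatus, Enhydra_occidentalis, Mustela_longipes, Ursus_brevicauda.

6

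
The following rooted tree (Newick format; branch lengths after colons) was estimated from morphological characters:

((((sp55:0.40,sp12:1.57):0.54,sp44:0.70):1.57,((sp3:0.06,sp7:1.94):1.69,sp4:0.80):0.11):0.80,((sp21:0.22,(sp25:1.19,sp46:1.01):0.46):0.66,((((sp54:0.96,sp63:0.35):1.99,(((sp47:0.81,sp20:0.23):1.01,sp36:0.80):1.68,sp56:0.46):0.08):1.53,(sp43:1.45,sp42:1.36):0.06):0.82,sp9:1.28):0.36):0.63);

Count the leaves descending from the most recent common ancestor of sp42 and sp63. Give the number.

The MRCA of sp42 and sp63 is the node subtending (((sp54,sp63),(((sp47,sp20),sp36),sp56)),(sp43,sp42)).
That clade contains 8 terminal taxa: sp20, sp36, sp42, sp43, sp47, sp54, sp56, sp63.

8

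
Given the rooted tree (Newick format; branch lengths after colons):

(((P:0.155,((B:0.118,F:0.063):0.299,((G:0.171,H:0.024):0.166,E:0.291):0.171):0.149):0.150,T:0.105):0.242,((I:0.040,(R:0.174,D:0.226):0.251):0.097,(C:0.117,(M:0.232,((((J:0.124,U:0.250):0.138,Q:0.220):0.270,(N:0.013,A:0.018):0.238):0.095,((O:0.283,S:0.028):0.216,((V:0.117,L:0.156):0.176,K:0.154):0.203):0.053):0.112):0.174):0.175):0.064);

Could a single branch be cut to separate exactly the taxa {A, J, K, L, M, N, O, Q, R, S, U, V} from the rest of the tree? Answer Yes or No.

The MRCA of the listed taxa subtends ((I,(R,D)),(C,(M,((((J,U),Q),(N,A)),((O,S),((V,L),K)))))).
That clade also contains C, D, I, which are not in the proposed group, so the group is not monophyletic.

No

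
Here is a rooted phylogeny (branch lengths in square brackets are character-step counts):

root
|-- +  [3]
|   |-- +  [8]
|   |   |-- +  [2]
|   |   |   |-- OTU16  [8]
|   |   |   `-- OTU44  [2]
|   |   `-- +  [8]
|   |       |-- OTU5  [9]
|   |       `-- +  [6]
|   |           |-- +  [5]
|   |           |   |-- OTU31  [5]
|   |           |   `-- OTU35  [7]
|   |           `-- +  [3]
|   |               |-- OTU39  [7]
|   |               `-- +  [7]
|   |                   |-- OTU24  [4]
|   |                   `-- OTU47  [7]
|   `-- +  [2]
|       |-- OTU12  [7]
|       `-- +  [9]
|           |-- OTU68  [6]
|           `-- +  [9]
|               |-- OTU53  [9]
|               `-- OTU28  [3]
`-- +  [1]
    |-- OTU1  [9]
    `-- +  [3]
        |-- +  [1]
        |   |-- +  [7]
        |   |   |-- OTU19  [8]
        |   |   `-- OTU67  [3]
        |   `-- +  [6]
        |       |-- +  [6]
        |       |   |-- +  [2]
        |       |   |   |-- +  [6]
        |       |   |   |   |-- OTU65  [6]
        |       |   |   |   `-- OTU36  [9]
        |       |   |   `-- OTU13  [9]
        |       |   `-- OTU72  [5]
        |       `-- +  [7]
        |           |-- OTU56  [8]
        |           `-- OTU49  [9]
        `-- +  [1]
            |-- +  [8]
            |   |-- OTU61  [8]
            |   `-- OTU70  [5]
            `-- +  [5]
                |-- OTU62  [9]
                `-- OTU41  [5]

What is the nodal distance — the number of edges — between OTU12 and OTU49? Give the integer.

9

The MRCA of OTU12 and OTU49 is the root of the tree.
From OTU12 up to that node: 3 branches. From OTU49 up to the same node: 6 branches. Total: 3 + 6 = 9.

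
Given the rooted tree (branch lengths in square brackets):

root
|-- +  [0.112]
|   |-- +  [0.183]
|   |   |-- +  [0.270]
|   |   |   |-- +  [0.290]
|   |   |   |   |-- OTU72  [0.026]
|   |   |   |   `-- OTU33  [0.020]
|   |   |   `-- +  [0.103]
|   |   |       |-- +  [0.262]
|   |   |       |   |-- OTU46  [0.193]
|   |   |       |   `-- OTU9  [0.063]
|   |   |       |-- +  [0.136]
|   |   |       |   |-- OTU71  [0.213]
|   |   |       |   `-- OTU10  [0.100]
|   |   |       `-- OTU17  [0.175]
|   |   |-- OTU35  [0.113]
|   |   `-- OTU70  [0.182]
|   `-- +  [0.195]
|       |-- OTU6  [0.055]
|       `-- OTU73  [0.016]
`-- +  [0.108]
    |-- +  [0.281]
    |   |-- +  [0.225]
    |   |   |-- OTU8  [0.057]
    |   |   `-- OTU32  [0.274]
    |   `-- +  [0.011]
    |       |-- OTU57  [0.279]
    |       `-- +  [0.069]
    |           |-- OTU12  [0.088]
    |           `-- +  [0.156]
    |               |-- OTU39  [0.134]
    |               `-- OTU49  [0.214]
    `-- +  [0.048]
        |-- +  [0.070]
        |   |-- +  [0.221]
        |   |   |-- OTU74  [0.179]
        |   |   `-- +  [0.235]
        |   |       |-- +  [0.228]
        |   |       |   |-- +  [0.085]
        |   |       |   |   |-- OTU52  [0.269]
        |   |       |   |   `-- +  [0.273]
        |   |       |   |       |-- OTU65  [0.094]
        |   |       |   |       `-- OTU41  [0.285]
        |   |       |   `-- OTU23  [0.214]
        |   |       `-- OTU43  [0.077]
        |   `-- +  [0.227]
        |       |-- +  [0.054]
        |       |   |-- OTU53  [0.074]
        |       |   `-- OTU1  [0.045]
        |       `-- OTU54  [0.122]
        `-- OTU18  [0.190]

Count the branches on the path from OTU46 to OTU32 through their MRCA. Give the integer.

The MRCA of OTU46 and OTU32 is the root of the tree.
From OTU46 up to that node: 6 branches. From OTU32 up to the same node: 4 branches. Total: 6 + 4 = 10.

10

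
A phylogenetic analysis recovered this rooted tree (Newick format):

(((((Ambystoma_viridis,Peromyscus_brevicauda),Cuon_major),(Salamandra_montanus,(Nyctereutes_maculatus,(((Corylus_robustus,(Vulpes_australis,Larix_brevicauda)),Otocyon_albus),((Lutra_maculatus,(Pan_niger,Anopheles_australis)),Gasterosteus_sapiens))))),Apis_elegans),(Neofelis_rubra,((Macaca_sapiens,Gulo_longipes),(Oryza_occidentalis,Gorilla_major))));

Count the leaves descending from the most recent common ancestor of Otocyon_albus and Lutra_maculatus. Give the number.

8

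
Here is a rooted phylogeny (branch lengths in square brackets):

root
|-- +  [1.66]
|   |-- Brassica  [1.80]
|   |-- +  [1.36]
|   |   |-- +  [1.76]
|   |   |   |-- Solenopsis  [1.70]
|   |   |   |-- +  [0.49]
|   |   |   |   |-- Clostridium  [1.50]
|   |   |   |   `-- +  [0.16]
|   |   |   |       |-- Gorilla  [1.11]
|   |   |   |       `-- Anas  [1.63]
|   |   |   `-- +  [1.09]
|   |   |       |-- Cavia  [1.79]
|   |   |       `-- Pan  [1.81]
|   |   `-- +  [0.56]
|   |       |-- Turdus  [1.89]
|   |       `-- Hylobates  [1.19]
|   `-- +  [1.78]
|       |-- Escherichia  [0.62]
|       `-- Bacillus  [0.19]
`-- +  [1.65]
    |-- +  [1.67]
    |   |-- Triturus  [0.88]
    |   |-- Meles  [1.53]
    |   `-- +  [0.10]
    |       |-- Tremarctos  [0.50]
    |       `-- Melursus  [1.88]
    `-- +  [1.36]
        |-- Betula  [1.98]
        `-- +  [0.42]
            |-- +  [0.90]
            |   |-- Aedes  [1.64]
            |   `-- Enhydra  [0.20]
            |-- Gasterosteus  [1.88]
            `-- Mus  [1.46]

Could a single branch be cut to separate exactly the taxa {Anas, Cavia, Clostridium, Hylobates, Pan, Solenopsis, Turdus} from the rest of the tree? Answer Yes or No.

No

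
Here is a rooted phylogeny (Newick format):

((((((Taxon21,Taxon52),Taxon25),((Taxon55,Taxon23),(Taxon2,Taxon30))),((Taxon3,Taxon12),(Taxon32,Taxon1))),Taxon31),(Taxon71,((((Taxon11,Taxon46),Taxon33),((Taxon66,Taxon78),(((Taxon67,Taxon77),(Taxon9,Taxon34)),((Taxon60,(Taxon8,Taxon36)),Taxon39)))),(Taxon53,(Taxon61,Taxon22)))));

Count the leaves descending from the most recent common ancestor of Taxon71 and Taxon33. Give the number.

17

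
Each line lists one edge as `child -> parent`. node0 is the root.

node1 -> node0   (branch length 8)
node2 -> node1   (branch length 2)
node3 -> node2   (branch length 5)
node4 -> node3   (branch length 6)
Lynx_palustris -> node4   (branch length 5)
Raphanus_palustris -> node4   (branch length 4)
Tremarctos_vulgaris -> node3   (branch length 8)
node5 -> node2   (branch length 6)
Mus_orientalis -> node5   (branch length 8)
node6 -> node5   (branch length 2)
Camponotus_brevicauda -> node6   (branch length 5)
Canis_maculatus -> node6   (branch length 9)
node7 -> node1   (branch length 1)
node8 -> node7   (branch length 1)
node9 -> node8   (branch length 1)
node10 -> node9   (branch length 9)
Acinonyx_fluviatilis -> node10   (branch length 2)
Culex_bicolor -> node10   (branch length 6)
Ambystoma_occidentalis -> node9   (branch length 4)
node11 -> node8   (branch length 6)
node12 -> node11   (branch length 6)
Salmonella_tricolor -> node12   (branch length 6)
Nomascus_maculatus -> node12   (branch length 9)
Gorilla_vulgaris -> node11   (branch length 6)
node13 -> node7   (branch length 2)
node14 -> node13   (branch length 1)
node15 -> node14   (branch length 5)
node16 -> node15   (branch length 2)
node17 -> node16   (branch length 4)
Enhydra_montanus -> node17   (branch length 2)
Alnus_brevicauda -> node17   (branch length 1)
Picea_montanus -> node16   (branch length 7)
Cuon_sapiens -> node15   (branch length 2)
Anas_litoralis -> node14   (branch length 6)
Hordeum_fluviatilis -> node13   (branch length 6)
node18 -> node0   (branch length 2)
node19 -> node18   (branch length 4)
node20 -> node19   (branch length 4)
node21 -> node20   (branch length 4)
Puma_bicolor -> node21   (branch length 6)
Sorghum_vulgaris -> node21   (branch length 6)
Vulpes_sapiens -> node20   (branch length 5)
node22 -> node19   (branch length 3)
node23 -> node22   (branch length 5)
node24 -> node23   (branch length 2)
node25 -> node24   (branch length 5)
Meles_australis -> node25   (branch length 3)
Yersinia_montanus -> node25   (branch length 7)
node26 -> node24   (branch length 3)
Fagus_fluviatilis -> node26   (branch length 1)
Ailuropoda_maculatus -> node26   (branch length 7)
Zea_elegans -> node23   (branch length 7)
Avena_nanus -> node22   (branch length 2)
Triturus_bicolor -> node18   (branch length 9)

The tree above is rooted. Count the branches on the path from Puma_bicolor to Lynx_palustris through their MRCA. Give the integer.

10

The MRCA of Puma_bicolor and Lynx_palustris is the root of the tree.
From Puma_bicolor up to that node: 5 branches. From Lynx_palustris up to the same node: 5 branches. Total: 5 + 5 = 10.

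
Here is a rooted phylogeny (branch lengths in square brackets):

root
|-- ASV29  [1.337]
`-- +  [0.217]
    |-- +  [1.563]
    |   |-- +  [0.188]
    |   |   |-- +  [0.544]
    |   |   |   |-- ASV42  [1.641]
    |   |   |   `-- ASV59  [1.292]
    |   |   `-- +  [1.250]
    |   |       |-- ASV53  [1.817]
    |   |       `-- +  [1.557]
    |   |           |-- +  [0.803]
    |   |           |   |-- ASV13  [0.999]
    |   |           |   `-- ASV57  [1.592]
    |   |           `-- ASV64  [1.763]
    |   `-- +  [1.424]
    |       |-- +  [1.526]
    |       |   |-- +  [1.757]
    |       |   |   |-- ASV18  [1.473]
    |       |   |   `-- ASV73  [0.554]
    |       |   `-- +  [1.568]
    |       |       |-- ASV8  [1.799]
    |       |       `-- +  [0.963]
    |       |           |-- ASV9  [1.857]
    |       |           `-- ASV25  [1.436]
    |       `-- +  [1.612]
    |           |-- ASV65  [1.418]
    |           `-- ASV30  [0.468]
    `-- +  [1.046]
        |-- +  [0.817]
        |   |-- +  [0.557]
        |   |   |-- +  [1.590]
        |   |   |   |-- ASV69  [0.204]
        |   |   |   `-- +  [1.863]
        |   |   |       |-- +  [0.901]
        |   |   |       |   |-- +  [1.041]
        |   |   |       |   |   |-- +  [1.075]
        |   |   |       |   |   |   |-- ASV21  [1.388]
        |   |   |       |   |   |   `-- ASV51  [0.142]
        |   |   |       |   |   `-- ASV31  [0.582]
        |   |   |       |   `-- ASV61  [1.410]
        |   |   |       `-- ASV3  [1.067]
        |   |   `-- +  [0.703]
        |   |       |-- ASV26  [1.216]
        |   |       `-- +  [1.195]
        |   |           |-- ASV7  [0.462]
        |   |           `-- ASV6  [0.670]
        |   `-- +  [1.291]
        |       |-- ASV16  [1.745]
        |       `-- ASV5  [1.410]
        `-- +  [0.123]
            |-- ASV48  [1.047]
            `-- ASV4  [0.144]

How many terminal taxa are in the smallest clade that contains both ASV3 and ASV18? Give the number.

26

The MRCA of ASV3 and ASV18 is the node subtending ((((ASV42,ASV59),(ASV53,((ASV13,ASV57),ASV64))),(((ASV18,ASV73),(ASV8,(ASV9,ASV25))),(ASV65,ASV30))),((((ASV69,((((ASV21,ASV51),ASV31),ASV61),ASV3)),(ASV26,(ASV7,ASV6))),(ASV16,ASV5)),(ASV48,ASV4))).
That clade contains 26 terminal taxa: ASV13, ASV16, ASV18, ASV21, ASV25, ASV26, ASV3, ASV30, ASV31, ASV4, ASV42, ASV48, ASV5, ASV51, ASV53, ASV57, ASV59, ASV6, ASV61, ASV64, ASV65, ASV69, ASV7, ASV73, ASV8, ASV9.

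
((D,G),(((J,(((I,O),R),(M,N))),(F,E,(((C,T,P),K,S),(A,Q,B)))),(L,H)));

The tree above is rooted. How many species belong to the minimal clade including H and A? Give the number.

The MRCA of H and A is the node subtending (((J,(((I,O),R),(M,N))),(F,E,(((C,T,P),K,S),(A,Q,B)))),(L,H)).
That clade contains 18 terminal taxa: A, B, C, E, F, H, I, J, K, L, M, N, O, P, Q, R, S, T.

18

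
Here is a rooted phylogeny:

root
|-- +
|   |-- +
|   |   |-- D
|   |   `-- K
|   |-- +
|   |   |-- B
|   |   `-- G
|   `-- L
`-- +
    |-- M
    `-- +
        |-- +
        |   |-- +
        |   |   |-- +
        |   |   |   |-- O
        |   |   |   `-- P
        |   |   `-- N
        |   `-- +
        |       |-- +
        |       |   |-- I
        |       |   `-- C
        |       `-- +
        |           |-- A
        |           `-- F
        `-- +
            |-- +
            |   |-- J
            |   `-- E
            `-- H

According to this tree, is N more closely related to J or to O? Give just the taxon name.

O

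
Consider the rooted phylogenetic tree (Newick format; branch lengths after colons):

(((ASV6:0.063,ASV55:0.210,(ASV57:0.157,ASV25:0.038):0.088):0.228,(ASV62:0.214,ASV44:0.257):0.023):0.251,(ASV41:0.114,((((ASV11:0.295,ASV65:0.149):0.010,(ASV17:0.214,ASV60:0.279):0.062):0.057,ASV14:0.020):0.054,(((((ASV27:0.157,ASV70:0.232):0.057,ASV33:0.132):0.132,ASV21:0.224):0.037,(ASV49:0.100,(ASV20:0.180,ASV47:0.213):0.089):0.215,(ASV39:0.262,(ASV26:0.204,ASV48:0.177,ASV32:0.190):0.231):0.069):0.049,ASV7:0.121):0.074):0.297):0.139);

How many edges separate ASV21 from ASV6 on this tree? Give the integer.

The MRCA of ASV21 and ASV6 is the root of the tree.
From ASV21 up to that node: 6 branches. From ASV6 up to the same node: 3 branches. Total: 6 + 3 = 9.

9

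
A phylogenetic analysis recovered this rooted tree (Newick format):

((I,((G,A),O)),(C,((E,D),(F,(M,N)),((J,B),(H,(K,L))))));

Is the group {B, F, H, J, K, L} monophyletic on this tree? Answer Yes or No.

No

The MRCA of the listed taxa subtends ((E,D),(F,(M,N)),((J,B),(H,(K,L)))).
That clade also contains D, E, M, N, which are not in the proposed group, so the group is not monophyletic.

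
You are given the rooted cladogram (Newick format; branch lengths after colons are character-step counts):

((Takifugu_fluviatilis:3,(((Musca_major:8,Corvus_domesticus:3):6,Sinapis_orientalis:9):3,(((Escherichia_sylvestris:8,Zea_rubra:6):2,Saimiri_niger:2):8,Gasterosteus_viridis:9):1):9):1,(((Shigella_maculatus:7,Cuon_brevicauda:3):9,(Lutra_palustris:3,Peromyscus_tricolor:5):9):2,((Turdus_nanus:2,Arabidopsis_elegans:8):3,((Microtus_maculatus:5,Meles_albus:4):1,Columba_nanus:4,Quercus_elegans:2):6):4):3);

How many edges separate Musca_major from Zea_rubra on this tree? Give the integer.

The MRCA of Musca_major and Zea_rubra is the node subtending (((Musca_major,Corvus_domesticus),Sinapis_orientalis),(((Escherichia_sylvestris,Zea_rubra),Saimiri_niger),Gasterosteus_viridis)).
From Musca_major up to that node: 3 branches. From Zea_rubra up to the same node: 4 branches. Total: 3 + 4 = 7.

7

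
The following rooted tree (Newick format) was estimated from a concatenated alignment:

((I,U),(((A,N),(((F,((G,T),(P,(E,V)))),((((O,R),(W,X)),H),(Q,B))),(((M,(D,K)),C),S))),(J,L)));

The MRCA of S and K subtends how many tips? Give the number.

5

The MRCA of S and K is the node subtending (((M,(D,K)),C),S).
That clade contains 5 terminal taxa: C, D, K, M, S.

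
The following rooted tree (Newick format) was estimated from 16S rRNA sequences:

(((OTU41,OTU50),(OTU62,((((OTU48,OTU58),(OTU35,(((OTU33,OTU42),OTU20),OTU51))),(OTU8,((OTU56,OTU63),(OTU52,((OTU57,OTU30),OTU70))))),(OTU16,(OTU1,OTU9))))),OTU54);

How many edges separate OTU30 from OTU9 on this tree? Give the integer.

The MRCA of OTU30 and OTU9 is the node subtending ((((OTU48,OTU58),(OTU35,(((OTU33,OTU42),OTU20),OTU51))),(OTU8,((OTU56,OTU63),(OTU52,((OTU57,OTU30),OTU70))))),(OTU16,(OTU1,OTU9))).
From OTU30 up to that node: 7 branches. From OTU9 up to the same node: 3 branches. Total: 7 + 3 = 10.

10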